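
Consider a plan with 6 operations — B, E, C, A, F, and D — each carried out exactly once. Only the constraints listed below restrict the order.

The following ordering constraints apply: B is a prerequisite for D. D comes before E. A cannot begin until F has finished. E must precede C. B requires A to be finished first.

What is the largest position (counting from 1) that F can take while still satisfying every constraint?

1

Every operation that must follow F has to come after it. Tracing all chains starting from F, those operations are: B, E, C, A, D — 5 in total.
So at least 5 operations follow F, putting F no later than position 1. That position is achievable by scheduling everything else first.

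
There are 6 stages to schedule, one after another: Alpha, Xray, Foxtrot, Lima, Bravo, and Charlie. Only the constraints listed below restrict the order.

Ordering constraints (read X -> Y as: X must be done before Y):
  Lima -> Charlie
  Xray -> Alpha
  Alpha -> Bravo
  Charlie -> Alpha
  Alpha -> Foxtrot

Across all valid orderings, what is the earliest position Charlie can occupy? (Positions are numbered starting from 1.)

2

The only stage forced before Charlie (directly or transitively) is Lima.
So at minimum 1 stage comes before Charlie, putting Charlie no earlier than position 2. That position is achievable by scheduling exactly that predecessor first.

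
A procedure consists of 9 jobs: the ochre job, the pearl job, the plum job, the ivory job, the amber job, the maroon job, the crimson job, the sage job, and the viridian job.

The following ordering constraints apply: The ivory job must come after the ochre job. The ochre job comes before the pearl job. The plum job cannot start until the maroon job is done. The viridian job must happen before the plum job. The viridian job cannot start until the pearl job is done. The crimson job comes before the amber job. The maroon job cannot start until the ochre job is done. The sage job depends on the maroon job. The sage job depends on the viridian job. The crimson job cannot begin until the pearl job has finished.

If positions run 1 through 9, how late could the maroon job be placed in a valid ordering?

7

Every job that must follow the maroon job has to come after it. Tracing all chains starting from the maroon job, those jobs are: the plum job, the sage job — 2 in total.
With 2 mandatory successors out of 9 jobs total, the latest slot for the maroon job is 9−2 = 7, and it's reachable by doing all non-successors before the maroon job.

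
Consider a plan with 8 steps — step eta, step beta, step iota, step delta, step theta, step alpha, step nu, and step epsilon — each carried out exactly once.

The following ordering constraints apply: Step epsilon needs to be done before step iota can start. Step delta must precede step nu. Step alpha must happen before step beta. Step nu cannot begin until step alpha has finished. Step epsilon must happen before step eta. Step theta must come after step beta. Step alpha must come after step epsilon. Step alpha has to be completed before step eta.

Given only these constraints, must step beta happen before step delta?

No

Step beta and step delta are not related by any chain of constraints.
There exist valid orderings with step delta before step beta, so step beta is not required to come first.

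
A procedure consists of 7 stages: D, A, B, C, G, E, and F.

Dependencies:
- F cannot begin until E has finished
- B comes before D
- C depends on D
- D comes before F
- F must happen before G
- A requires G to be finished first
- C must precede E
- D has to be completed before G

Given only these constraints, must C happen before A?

Following the dependencies: C → E → F → G → A.
That forces C before A in every valid schedule.

Yes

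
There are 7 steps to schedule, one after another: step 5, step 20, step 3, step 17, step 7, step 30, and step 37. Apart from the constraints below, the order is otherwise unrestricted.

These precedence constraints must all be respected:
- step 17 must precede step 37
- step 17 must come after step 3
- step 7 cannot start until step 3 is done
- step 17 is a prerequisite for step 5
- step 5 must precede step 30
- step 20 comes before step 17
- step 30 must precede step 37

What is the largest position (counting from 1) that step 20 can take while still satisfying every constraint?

Every step that must follow step 20 has to come after it. Tracing all chains starting from step 20, those steps are: step 5, step 17, step 30, step 37 — 4 in total.
So at least 4 steps follow step 20, putting step 20 no later than position 3. That position is achievable by scheduling everything else first.

3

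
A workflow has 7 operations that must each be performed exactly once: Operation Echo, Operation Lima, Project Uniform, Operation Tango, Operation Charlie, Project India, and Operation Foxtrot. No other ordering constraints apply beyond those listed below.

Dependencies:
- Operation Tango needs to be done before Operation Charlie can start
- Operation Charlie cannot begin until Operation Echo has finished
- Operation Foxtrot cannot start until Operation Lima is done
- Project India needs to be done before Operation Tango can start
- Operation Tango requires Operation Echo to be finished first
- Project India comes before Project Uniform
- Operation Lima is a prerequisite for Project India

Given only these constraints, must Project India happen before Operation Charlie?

Yes

Following the dependencies: Project India → Operation Tango → Operation Charlie.
That forces Project India before Operation Charlie in every valid schedule.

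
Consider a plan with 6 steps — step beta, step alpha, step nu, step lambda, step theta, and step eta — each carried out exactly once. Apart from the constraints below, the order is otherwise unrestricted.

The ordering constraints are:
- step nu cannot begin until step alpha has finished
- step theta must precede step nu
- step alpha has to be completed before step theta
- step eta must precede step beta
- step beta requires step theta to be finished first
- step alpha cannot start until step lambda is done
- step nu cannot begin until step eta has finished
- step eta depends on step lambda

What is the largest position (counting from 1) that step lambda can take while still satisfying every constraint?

1

Following every chain forward from step lambda, the steps that must come later are step beta, step alpha, step nu, step theta, step eta — 5 of them.
So at least 5 steps follow step lambda, putting step lambda no later than position 1. That position is achievable by scheduling everything else first.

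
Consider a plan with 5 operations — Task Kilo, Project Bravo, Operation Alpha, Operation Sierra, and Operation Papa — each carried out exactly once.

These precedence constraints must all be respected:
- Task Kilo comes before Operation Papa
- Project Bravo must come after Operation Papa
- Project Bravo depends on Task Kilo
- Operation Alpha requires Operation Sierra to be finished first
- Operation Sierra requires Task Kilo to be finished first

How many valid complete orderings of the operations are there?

Task Kilo is the only operation with nothing required before it, so every ordering starts there.
Systematically extending each partial ordering one operation at a time and counting, there are 6 complete orderings.

6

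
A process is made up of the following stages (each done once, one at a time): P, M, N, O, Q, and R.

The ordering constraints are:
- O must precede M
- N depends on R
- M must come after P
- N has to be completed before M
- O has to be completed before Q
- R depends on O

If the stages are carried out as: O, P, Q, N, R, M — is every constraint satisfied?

The sequence places N ahead of R.
That contradicts the constraint that R must precede N.

No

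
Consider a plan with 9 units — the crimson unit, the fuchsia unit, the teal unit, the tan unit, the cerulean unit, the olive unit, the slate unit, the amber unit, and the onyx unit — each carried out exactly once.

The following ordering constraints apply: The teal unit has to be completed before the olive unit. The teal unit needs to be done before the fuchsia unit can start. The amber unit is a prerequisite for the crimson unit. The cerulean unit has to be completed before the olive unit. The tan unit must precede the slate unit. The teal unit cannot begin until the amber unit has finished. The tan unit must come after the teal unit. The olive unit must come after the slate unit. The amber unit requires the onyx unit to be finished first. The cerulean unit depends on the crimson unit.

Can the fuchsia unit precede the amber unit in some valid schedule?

No

There is a dependency chain the amber unit → the teal unit → the fuchsia unit, so the fuchsia unit always comes after the amber unit.
Hence the fuchsia unit can never be scheduled before the amber unit.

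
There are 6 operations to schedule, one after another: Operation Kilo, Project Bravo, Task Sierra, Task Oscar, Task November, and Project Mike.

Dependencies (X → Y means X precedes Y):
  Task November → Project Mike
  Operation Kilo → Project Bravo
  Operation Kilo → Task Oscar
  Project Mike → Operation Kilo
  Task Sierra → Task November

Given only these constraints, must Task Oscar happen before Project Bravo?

No

Nothing in the constraints links Task Oscar and Project Bravo; they are unordered relative to each other.
So Task Oscar can come before Project Bravo or after — it is not forced.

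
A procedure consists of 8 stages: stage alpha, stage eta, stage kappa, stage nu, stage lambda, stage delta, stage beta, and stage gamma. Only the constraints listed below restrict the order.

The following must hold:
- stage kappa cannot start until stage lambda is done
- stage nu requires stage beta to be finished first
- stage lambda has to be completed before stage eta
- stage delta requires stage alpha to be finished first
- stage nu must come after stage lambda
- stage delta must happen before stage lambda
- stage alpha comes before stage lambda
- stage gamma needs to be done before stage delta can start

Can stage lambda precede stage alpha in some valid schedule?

No

Following stage alpha → stage lambda, stage alpha must precede stage lambda in every valid ordering.
So no valid ordering can have stage lambda before stage alpha.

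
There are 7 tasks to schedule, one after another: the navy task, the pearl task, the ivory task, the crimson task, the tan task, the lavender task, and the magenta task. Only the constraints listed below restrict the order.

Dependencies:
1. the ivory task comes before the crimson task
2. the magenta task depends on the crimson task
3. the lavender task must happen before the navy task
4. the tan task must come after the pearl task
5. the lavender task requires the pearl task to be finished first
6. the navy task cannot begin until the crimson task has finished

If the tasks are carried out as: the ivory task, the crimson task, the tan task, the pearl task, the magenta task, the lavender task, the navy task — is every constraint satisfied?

No

In the proposed order, the tan task appears before the pearl task.
That contradicts the constraint that the pearl task must precede the tan task.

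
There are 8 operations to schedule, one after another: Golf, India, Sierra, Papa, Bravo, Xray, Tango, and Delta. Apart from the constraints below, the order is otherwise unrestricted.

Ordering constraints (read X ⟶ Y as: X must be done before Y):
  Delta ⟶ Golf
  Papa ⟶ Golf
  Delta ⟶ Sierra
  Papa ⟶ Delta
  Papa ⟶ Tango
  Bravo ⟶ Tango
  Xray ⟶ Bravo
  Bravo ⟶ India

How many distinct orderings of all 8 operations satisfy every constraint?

2 operations have no prerequisites (Papa, Xray), so any of them could come first.
Counting all ways to extend the partial order to a total order gives 268.

268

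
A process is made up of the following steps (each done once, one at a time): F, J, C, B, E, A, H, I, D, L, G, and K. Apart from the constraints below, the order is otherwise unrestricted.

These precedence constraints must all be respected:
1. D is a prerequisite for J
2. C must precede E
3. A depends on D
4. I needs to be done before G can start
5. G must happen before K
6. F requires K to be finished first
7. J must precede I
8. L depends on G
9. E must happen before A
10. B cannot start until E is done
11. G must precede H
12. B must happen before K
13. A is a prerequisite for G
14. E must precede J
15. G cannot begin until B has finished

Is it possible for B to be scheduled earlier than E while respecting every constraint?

There is a dependency chain E → B, so B always comes after E.
So no valid ordering can have B before E.

No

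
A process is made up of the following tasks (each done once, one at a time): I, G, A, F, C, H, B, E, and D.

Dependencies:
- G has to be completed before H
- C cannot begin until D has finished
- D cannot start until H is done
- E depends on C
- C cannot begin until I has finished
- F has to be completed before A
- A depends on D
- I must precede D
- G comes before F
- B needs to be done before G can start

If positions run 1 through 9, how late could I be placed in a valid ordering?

5

Following every chain forward from I, the tasks that must come later are A, C, E, D — 4 of them.
With 4 mandatory successors out of 9 tasks total, the latest slot for I is 9−4 = 5, and it's reachable by doing all non-successors before I.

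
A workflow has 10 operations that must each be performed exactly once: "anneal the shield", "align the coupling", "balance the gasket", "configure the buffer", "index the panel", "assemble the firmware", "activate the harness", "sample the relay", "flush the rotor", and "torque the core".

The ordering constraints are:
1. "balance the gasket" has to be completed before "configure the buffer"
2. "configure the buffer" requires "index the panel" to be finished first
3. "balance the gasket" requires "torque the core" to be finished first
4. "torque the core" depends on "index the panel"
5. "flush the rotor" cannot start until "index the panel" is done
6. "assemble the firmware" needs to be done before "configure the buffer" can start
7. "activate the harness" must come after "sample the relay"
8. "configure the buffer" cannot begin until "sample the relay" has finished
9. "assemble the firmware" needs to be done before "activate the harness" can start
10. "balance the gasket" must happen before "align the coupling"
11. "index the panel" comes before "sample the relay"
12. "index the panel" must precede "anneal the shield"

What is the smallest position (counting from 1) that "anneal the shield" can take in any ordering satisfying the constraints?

2

Working backwards through the constraints from "anneal the shield", its only required predecessor is "index the panel".
So at minimum 1 operation comes before "anneal the shield", putting "anneal the shield" no earlier than position 2. That position is achievable by scheduling exactly that predecessor first.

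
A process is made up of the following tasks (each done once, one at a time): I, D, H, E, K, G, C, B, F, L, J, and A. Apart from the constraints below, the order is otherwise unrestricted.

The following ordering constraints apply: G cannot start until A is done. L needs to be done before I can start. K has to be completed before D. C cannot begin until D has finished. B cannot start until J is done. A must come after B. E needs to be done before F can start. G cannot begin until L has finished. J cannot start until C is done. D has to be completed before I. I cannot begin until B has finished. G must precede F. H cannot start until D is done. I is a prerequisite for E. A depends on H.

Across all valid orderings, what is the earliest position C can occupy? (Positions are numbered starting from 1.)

Every task that must precede C has to come before it. Tracing all chains that end at C, those tasks are: D, K — 2 in total.
With 2 mandatory predecessors, the earliest C can sit is position 2+1 = 3, and placing just those 2 first achieves it.

3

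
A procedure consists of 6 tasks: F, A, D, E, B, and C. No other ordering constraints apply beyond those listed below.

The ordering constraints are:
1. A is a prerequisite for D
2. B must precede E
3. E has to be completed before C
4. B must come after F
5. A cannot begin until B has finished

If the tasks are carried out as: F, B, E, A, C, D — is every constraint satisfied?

Yes

Every stated constraint is respected: E sits at position 3, ahead of C at position 5, and each of the other listed pairs likewise has the predecessor earlier in the sequence.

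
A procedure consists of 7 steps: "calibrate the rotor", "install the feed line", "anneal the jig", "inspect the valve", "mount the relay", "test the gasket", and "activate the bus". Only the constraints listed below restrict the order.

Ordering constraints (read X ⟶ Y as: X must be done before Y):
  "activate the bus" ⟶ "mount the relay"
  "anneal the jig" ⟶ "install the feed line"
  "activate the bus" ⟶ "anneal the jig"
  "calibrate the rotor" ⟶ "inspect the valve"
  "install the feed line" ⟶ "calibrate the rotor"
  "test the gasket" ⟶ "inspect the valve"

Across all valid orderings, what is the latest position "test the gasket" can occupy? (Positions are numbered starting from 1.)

Following the constraints forward from "test the gasket", its only required successor is "inspect the valve".
So at least 1 step follows "test the gasket", putting "test the gasket" no later than position 6. That position is achievable by scheduling everything else first.

6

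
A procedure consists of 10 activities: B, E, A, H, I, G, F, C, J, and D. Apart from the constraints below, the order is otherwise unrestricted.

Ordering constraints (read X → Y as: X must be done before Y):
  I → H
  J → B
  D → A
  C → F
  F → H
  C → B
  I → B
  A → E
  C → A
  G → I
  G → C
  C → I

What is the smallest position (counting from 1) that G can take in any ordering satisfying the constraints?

G has no prerequisites at all, so it can go in position 1.

1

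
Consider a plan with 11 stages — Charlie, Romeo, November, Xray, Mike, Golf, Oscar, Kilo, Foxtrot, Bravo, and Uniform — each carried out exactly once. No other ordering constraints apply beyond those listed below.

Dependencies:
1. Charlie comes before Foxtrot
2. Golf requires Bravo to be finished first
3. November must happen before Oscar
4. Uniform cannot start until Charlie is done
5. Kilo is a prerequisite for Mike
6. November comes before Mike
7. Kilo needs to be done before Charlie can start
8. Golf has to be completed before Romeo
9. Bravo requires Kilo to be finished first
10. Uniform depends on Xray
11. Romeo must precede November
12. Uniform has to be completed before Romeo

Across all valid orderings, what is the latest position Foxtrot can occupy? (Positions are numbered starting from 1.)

Nothing depends on Foxtrot, so it can be the final stage, position 11.

11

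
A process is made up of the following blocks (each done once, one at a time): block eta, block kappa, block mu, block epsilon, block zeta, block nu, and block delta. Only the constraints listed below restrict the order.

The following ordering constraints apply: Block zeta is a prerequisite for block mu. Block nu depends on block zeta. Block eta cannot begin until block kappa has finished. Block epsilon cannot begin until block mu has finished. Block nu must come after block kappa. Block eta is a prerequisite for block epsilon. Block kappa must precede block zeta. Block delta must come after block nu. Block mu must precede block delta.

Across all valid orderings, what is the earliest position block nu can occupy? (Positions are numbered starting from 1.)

3

Working backwards through the constraints from block nu, its full set of required predecessors is block kappa, block zeta — 2 of them.
With 2 mandatory predecessors, the earliest block nu can sit is position 2+1 = 3, and placing just those 2 first achieves it.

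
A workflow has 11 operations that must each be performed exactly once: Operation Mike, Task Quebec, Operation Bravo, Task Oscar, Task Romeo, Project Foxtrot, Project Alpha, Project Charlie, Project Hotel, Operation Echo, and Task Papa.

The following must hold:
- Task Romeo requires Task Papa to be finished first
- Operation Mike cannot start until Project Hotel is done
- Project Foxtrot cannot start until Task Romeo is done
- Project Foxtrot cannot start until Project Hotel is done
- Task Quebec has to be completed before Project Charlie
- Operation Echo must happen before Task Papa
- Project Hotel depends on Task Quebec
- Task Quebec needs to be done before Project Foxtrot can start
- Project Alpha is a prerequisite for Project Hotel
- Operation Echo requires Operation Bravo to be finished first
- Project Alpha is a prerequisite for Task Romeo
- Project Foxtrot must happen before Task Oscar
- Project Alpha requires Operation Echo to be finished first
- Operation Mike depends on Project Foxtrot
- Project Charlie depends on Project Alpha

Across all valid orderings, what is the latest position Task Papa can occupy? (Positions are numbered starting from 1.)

Every operation that must follow Task Papa has to come after it. Tracing all chains starting from Task Papa, those operations are: Operation Mike, Task Oscar, Task Romeo, Project Foxtrot — 4 in total.
With 4 mandatory successors out of 11 operations total, the latest slot for Task Papa is 11−4 = 7, and it's reachable by doing all non-successors before Task Papa.

7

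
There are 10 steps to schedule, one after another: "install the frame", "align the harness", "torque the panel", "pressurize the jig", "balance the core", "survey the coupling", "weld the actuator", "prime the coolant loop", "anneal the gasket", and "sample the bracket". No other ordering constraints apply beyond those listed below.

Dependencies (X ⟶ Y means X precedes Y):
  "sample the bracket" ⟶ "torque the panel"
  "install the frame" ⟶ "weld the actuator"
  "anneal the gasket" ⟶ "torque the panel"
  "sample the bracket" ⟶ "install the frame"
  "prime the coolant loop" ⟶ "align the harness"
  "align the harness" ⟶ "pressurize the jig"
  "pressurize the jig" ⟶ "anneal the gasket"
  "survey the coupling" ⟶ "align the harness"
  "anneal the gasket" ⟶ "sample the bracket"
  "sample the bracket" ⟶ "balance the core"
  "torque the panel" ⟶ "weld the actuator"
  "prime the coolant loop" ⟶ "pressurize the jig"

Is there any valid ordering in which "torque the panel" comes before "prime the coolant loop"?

No

The constraints give a chain "prime the coolant loop" → "pressurize the jig" → "anneal the gasket" → "torque the panel", which forces "prime the coolant loop" before "torque the panel".
Hence "torque the panel" can never be scheduled before "prime the coolant loop".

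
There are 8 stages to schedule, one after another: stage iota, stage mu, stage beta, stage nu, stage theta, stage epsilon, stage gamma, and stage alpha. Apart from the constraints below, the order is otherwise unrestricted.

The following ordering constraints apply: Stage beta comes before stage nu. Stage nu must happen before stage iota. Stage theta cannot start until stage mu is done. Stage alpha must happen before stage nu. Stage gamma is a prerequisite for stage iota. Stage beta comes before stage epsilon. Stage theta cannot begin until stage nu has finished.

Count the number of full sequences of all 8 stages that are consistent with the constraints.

The stages with no prerequisites are stage mu, stage beta, stage gamma, stage alpha; any of them can be placed first.
Enumerating by repeatedly choosing an available stage (one whose prerequisites are all placed) gives 558 distinct complete orderings.

558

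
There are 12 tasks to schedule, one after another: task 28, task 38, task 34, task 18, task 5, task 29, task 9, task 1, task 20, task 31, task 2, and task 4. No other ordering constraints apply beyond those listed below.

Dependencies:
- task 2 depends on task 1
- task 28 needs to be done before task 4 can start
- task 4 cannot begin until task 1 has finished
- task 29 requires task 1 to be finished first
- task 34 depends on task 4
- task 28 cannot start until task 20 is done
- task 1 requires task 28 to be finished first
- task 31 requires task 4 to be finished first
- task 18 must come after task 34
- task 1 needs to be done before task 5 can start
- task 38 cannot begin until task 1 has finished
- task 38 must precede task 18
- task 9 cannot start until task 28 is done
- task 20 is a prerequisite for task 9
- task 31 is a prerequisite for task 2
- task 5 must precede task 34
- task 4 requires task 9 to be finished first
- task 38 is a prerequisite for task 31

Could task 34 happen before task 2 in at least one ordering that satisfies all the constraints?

The constraints leave task 34 and task 2 unordered relative to each other; nothing requires task 2 earlier.
So a valid ordering placing task 34 earlier than task 2 exists.

Yes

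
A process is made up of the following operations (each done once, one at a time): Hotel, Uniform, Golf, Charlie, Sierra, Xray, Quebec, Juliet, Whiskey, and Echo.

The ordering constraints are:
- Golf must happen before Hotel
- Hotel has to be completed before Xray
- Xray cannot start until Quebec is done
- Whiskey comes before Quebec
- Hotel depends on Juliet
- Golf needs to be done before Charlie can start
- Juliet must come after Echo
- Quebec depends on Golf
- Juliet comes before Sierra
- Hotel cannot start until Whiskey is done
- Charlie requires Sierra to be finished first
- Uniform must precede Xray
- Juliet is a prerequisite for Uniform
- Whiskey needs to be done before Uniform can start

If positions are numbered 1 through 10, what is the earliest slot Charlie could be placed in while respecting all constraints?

Working backwards through the constraints from Charlie, its full set of required predecessors is Golf, Sierra, Juliet, Echo — 4 of them.
So at minimum 4 operations come before Charlie, putting Charlie no earlier than position 5. That position is achievable by scheduling exactly those predecessors first.

5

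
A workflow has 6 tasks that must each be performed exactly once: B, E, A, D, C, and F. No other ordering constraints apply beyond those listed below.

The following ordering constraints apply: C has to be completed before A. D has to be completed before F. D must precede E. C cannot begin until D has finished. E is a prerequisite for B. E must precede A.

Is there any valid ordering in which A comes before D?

Following D → E → A, D must precede A in every valid ordering.
Hence A can never be scheduled before D.

No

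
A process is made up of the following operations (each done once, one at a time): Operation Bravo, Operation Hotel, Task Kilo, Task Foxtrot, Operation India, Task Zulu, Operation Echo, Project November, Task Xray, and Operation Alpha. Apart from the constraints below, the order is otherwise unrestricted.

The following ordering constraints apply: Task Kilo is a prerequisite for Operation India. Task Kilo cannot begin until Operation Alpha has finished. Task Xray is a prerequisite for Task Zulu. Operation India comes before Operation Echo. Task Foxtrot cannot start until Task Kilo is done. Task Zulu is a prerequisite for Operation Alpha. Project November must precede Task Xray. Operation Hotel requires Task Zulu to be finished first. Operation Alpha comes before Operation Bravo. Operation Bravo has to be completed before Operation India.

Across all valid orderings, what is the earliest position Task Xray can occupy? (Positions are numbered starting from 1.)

Working backwards through the constraints from Task Xray, its only required predecessor is Project November.
So at minimum 1 operation comes before Task Xray, putting Task Xray no earlier than position 2. That position is achievable by scheduling exactly that predecessor first.

2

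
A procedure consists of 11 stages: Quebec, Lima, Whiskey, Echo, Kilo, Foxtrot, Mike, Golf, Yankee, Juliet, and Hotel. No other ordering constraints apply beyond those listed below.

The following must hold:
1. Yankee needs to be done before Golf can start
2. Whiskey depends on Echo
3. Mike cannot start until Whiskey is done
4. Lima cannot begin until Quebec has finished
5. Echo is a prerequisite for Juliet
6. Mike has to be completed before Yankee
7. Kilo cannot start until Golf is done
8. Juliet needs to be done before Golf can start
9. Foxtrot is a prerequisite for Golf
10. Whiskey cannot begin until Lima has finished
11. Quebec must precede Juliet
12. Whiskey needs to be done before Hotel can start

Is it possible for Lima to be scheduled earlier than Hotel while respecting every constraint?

Lima is actually forced before Hotel by the constraints, so certainly some valid ordering has Lima first.

Yes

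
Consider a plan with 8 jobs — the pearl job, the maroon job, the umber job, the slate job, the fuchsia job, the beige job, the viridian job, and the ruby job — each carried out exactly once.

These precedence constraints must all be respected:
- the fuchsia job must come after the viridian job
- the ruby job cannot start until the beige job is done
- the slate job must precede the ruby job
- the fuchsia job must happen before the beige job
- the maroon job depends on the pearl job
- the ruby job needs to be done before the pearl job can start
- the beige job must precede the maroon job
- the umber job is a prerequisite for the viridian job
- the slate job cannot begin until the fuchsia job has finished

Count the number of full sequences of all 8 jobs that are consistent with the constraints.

Only the umber job has no prerequisites, so it must go first.
Systematically extending each partial ordering one job at a time and counting, there are 2 complete orderings.

2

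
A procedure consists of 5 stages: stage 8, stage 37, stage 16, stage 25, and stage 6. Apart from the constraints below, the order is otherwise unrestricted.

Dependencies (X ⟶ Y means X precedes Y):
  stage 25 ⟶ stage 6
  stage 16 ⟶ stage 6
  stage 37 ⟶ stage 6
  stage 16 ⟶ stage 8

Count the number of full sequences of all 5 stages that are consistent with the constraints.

3 stages have no prerequisites (stage 37, stage 16, stage 25), so any of them could come first.
Enumerating by repeatedly choosing an available stage (one whose prerequisites are all placed) gives 18 distinct complete orderings.

18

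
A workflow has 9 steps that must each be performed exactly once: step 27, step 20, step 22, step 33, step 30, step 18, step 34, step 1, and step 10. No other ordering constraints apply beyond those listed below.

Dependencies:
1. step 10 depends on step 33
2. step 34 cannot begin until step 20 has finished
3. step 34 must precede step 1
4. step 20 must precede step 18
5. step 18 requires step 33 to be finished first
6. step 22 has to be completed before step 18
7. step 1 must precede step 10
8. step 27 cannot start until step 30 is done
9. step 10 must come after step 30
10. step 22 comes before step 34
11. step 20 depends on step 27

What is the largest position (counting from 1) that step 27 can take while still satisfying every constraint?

4

Following every chain forward from step 27, the steps that must come later are step 20, step 18, step 34, step 1, step 10 — 5 of them.
With 5 mandatory successors out of 9 steps total, the latest slot for step 27 is 9−5 = 4, and it's reachable by doing all non-successors before step 27.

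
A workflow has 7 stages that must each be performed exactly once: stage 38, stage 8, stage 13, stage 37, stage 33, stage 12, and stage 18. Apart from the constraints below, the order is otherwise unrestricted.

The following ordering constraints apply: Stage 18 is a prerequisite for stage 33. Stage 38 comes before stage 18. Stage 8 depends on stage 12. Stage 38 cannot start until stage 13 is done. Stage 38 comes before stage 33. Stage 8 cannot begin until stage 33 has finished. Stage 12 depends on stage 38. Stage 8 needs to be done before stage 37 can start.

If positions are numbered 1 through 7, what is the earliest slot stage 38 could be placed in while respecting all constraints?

2

The only stage forced before stage 38 (directly or transitively) is stage 13.
So at minimum 1 stage comes before stage 38, putting stage 38 no earlier than position 2. That position is achievable by scheduling exactly that predecessor first.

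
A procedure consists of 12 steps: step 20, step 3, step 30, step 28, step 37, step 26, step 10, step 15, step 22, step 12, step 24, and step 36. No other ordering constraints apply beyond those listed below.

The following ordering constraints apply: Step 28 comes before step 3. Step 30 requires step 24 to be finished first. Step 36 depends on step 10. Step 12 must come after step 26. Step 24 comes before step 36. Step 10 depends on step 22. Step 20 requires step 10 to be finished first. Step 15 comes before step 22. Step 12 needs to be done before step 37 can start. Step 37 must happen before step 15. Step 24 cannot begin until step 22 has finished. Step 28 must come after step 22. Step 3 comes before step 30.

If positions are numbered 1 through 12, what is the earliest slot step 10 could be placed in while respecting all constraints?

6

Working backwards through the constraints from step 10, its full set of required predecessors is step 37, step 26, step 15, step 22, step 12 — 5 of them.
So at minimum 5 steps come before step 10, putting step 10 no earlier than position 6. That position is achievable by scheduling exactly those predecessors first.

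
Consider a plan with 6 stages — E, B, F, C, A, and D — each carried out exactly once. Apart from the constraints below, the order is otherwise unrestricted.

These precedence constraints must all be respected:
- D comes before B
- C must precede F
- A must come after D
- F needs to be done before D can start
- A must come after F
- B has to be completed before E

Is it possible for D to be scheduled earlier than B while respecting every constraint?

Yes

Every valid ordering already has D before B (the constraints require it), so in particular at least one does.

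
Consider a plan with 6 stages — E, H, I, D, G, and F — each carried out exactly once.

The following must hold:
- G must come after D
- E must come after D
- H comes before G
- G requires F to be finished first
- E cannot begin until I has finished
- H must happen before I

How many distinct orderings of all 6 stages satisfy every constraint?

33

3 stages have no prerequisites (H, D, F), so any of them could come first.
Systematically extending each partial ordering one stage at a time and counting, there are 33 complete orderings.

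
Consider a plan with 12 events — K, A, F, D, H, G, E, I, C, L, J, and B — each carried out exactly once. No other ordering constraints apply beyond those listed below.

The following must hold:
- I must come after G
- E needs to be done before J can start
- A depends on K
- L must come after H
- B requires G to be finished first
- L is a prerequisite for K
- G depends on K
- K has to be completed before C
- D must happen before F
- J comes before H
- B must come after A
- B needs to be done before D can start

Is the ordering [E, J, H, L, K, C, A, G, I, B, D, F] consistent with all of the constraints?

Checking each listed constraint against this order: for instance, A is in position 7 and B in position 10, so that constraint holds — and the remaining constraints check out the same way.

Yes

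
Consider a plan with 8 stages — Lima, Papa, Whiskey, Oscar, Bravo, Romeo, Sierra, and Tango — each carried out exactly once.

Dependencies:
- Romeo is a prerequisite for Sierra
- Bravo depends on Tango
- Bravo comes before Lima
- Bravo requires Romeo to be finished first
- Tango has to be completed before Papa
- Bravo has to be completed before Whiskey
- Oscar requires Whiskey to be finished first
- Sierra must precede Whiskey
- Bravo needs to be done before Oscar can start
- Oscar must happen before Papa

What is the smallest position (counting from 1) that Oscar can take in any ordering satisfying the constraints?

6

Working backwards through the constraints from Oscar, its full set of required predecessors is Whiskey, Bravo, Romeo, Sierra, Tango — 5 of them.
With 5 mandatory predecessors, the earliest Oscar can sit is position 5+1 = 6, and placing just those 5 first achieves it.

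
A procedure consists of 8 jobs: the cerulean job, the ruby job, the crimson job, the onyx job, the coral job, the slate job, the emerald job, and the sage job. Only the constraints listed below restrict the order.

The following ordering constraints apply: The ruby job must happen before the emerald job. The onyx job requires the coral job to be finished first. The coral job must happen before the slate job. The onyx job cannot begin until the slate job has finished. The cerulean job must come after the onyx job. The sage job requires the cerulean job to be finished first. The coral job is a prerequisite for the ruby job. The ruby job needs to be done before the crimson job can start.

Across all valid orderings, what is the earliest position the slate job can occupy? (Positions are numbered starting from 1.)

2

Working backwards through the constraints from the slate job, its only required predecessor is the coral job.
So at minimum 1 job comes before the slate job, putting the slate job no earlier than position 2. That position is achievable by scheduling exactly that predecessor first.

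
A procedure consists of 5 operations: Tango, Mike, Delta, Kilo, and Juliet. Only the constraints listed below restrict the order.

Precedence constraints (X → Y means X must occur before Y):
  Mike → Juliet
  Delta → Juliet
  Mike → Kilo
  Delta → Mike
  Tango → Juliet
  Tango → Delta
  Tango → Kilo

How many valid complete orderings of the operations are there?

Tango is the only operation with nothing required before it, so every ordering starts there.
Counting all ways to extend the partial order to a total order gives 2.

2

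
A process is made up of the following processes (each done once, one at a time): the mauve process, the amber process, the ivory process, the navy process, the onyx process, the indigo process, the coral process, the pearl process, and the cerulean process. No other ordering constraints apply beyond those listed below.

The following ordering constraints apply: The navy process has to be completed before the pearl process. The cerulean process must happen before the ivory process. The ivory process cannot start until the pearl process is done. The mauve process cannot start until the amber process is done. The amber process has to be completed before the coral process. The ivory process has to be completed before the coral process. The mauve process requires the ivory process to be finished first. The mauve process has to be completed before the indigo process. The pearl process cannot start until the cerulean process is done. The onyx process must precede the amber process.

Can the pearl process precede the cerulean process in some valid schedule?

Following the cerulean process → the pearl process, the cerulean process must precede the pearl process in every valid ordering.
So no valid ordering can have the pearl process before the cerulean process.

No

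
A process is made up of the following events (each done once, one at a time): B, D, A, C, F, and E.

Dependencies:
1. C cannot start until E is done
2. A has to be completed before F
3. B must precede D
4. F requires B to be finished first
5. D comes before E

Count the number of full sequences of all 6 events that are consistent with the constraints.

14

2 events have no prerequisites (B, A), so any of them could come first.
Systematically extending each partial ordering one event at a time and counting, there are 14 complete orderings.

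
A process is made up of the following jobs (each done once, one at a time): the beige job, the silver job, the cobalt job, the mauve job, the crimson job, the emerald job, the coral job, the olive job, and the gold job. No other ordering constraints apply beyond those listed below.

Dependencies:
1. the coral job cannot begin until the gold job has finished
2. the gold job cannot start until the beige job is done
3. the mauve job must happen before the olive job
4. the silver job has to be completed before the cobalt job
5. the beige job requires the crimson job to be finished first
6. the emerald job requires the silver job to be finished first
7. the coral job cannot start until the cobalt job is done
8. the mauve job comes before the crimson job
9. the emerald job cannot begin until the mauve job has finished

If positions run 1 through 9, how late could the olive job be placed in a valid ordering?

No constraint forces any job after the olive job, so it can be placed last, in position 9.

9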